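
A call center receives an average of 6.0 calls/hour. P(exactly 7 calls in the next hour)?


Poisson(λ=6.0): P(X=7) = e^(-λ)×λ^k/k!
= e^(-6.0) × 6.0^7 / 7!
≈ 0.002478752177 × 279936 / 5040 ≈ 0.137677

P(X=7) ≈ 0.137677 ≈ 13.77%


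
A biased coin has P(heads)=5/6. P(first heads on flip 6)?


Geometric: P(X=6) = (1-p)^(k-1)×p = (1/6)^5×5/6 = 5/46656

P(X=6) = 5/46656 ≈ 0.01%


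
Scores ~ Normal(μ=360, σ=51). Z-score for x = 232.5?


z = (x - μ)/σ = (232.5 - 360)/51 = -2.5

z = -2.5


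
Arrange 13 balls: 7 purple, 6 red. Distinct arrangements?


13!/(7!×6!) = 1716

1716


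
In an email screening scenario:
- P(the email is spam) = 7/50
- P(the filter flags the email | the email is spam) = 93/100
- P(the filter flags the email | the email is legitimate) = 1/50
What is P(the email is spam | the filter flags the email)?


Using Bayes' theorem:
P(A|B) = P(B|A)·P(A) / P(B)

P(the filter flags the email) = 93/100 × 7/50 + 1/50 × 43/50
= 651/5000 + 43/2500 = 737/5000

P(the email is spam|the filter flags the email) = (651/5000) / (737/5000) = 651/737

P(the email is spam|the filter flags the email) = 651/737 ≈ 88.33%


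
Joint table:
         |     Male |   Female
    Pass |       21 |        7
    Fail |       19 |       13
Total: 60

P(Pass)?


P(Pass) = (21+7)/60 = 28/60 = 7/15

P(Pass) = 7/15 ≈ 46.67%


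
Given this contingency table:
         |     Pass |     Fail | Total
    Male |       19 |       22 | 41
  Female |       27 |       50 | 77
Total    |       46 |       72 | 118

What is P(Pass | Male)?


P(Pass | Male) = 19/(19+22) = 19/41

P(Pass|Male) = 19/41 ≈ 46.34%


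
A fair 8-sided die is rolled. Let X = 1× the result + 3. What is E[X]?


E[die] = (1+8)/2 = 9/2
E[X] = 1×9/2 + 3 = 15/2

E[X] = 15/2


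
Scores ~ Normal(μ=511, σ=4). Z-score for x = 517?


z = (x - μ)/σ = (517 - 511)/4 = 1.5

z = 1.5


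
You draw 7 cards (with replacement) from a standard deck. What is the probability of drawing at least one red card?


P(not a red card) = 26/52 = 1/2
P(none in 7 draws) = (1/2)^7 = 1/128
P(≥1 red card) = 1 - 1/128 = 127/128

P = 127/128 ≈ 99.22%


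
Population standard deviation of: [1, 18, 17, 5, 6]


Mean = 47/5
  (1-47/5)²=1764/25
  (18-47/5)²=1849/25
  (17-47/5)²=1444/25
  (5-47/5)²=484/25
  (6-47/5)²=289/25
Σ(x-μ)² = 1166/5
σ² = (1166/5)/5 = 1166/25

σ = √(1166/25) ≈ 6.8293


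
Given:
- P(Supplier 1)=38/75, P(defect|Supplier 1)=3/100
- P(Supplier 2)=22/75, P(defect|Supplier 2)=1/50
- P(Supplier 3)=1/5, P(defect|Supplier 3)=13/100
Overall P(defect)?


P(B) = Σ P(B|Aᵢ)×P(Aᵢ)
  3/100×38/75 = 19/1250
  1/50×22/75 = 11/1875
  13/100×1/5 = 13/500
Sum = 353/7500

P(defect) = 353/7500 ≈ 4.71%


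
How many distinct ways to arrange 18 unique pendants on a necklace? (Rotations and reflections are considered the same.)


Free circular arrangements: rotations and reflections both identified.
(n-1)!/2 = 17!/2 = 355687428096000/2 = 177843714048000

177843714048000


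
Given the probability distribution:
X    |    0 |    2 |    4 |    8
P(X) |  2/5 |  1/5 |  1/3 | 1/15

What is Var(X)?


E[X] = 34/15
E[X²] = 52/5
Var(X) = E[X²] - (E[X])² = 52/5 - 1156/225 = 1184/225

Var(X) = 1184/225 ≈ 5.2622


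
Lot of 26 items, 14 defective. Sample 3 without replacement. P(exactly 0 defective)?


Hypergeometric: C(14,0)×C(12,3)/C(26,3)
= 1×220/2600 = 11/130

P(X=0) = 11/130 ≈ 8.46%


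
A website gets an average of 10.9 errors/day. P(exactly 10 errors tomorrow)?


Poisson(λ=10.9): P(X=10) = e^(-λ)×λ^k/k!
= e^(-10.9) × 10.9^10 / 10!
≈ 1.8458234e-05 × 23673636745.9 / 3628800 ≈ 0.120418

P(X=10) ≈ 0.120418 ≈ 12.04%


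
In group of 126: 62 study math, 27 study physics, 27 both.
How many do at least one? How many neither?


|A∪B| = 62+27-27 = 62
Neither = 126-62 = 64

At least one: 62; Neither: 64


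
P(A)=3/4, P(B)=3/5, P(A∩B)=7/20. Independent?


P(A)×P(B) = 9/20
P(A∩B) = 7/20
Not equal → NOT independent

No, not independent


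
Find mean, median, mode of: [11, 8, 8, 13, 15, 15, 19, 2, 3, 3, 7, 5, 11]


Sorted: [2, 3, 3, 5, 7, 8, 8, 11, 11, 13, 15, 15, 19]
Mean = 120/13
Median = 8
Freq: {11: 2, 8: 2, 13: 1, 15: 2, 19: 1, 2: 1, 3: 2, 7: 1, 5: 1}
Mode: [3, 8, 11, 15]

Mean=120/13, Median=8, Mode=[3, 8, 11, 15]


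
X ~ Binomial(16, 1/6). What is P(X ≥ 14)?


P(X ≥ 14) = Σ P(X=i) for i=14..16
P(X=14) = 125/117546246144
P(X=15) = 5/176319369216
P(X=16) = 1/2821109907456
Sum = 1027/940369969152

P(X ≥ 14) = 1027/940369969152 ≈ 0.00%


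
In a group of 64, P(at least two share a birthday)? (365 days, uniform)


P(all different) = Π(365-i)/365 for i=0..63
= 0.002810
P(match) = 1 - 0.002810 = 0.997190

P ≈ 0.9972 ≈ 99.72%


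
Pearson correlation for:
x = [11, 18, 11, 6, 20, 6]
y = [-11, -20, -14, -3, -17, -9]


n=6, Σx=72, Σy=-74, Σxy=-1047, Σx²=1038, Σy²=1096
r = (6×(-1047) - 72×(-74))/√((6×1038 - 72²)(6×1096 - (-74)²))
= -954/√(1044×1100) = -954/√1148400 ≈ -954/1071.6343 ≈ -0.8902

r ≈ -0.8902


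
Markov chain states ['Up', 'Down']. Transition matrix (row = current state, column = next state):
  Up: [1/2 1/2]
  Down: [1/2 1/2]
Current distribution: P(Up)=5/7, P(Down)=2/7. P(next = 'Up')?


P(next=Up) = Σᵢ P(now=i)×P(i→Up)
= 5/7×1/2 + 2/7×1/2
= 5/14 + 1/7 = 1/2

P = 1/2 ≈ 0.5000


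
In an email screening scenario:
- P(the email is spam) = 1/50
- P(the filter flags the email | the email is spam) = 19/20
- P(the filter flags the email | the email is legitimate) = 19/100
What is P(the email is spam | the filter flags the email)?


Using Bayes' theorem:
P(A|B) = P(B|A)·P(A) / P(B)

P(the filter flags the email) = 19/20 × 1/50 + 19/100 × 49/50
= 19/1000 + 931/5000 = 513/2500

P(the email is spam|the filter flags the email) = (19/1000) / (513/2500) = 5/54

P(the email is spam|the filter flags the email) = 5/54 ≈ 9.26%


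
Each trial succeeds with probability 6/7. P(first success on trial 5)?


Geometric: P(X=5) = (1-p)^(k-1)×p = (1/7)^4×6/7 = 6/16807

P(X=5) = 6/16807 ≈ 0.04%


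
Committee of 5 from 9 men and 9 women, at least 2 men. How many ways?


Count by #men:
  2M,3W: C(9,2)×C(9,3)=3024
  3M,2W: C(9,3)×C(9,2)=3024
  4M,1W: C(9,4)×C(9,1)=1134
  5M,0W: C(9,5)×C(9,0)=126
Total = 7308

7308


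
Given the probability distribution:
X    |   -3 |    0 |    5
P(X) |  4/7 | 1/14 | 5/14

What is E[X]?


E[X] = Σ x·P(X=x)
= (-3)×(4/7) + (0)×(1/14) + (5)×(5/14)
= 1/14

E[X] = 1/14


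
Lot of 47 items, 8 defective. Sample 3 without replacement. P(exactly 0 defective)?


Hypergeometric: C(8,0)×C(39,3)/C(47,3)
= 1×9139/16215 = 9139/16215

P(X=0) = 9139/16215 ≈ 56.36%


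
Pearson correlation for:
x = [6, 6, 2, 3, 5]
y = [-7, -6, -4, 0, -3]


n=5, Σx=22, Σy=-20, Σxy=-101, Σx²=110, Σy²=110
r = (5×(-101) - 22×(-20))/√((5×110 - 22²)(5×110 - (-20)²))
= -65/√(66×150) = -65/√9900 ≈ -65/99.4987 ≈ -0.6533

r ≈ -0.6533


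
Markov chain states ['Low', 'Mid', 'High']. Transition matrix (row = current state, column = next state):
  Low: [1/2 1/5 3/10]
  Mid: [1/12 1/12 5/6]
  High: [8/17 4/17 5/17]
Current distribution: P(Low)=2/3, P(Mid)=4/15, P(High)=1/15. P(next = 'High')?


P(next=High) = Σᵢ P(now=i)×P(i→High)
= 2/3×3/10 + 4/15×5/6 + 1/15×5/17
= 1/5 + 2/9 + 1/51 = 338/765

P = 338/765 ≈ 0.4418


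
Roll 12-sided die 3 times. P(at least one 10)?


P(no 10)^3 = (11/12)^3 = 1331/1728
P(≥1) = 1 - 1331/1728 = 397/1728

P = 397/1728 ≈ 22.97%


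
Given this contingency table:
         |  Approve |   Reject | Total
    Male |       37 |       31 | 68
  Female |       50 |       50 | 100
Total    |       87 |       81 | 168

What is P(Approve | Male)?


P(Approve | Male) = 37/(37+31) = 37/68

P(Approve|Male) = 37/68 ≈ 54.41%


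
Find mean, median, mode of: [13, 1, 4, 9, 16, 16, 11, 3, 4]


Sorted: [1, 3, 4, 4, 9, 11, 13, 16, 16]
Mean = 77/9
Median = 9
Freq: {13: 1, 1: 1, 4: 2, 9: 1, 16: 2, 11: 1, 3: 1}
Mode: [4, 16]

Mean=77/9, Median=9, Mode=[4, 16]


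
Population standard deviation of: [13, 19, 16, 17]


Mean = 65/4
  (13-65/4)²=169/16
  (19-65/4)²=121/16
  (16-65/4)²=1/16
  (17-65/4)²=9/16
Σ(x-μ)² = 75/4
σ² = (75/4)/4 = 75/16

σ = √(75/16) ≈ 2.1651


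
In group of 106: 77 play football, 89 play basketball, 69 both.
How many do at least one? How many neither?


|A∪B| = 77+89-69 = 97
Neither = 106-97 = 9

At least one: 97; Neither: 9


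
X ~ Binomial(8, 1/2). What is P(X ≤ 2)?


P(X ≤ 2) = Σ P(X=i) for i=0..2
P(X=0) = 1/256
P(X=1) = 1/32
P(X=2) = 7/64
Sum = 37/256

P(X ≤ 2) = 37/256 ≈ 14.45%


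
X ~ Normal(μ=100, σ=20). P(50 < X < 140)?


z₁=(50-100)/20=-2.5, z₂=(140-100)/20=2.0
P = Φ(2.0) - Φ(-2.5) = 0.977250 - 0.006210 = 0.971040 ≈ 0.9710

P(50 < X < 140) ≈ 0.9710


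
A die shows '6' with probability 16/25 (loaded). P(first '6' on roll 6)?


Geometric: P(X=6) = (1-p)^(k-1)×p = (9/25)^5×16/25 = 944784/244140625

P(X=6) = 944784/244140625 ≈ 0.39%


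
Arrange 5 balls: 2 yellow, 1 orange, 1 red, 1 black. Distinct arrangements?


5!/(2!×1!×1!×1!) = 60

60


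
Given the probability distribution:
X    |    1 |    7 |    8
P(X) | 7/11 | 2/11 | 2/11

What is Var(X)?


E[X] = 37/11
E[X²] = 233/11
Var(X) = E[X²] - (E[X])² = 233/11 - 1369/121 = 1194/121

Var(X) = 1194/121 ≈ 9.8678


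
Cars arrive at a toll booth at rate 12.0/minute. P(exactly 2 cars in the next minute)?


Poisson(λ=12.0): P(X=2) = e^(-λ)×λ^k/k!
= e^(-12.0) × 12.0^2 / 2!
≈ 6.144212353e-06 × 144 / 2 ≈ 0.000442

P(X=2) ≈ 0.000442 ≈ 0.04%


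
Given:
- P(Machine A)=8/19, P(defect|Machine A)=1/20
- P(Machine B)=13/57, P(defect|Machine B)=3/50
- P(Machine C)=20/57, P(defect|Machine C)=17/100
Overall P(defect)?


P(B) = Σ P(B|Aᵢ)×P(Aᵢ)
  1/20×8/19 = 2/95
  3/50×13/57 = 13/950
  17/100×20/57 = 17/285
Sum = 269/2850

P(defect) = 269/2850 ≈ 9.44%


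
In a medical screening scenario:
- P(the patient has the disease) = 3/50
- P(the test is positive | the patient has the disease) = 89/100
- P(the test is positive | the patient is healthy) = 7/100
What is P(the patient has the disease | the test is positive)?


Using Bayes' theorem:
P(A|B) = P(B|A)·P(A) / P(B)

P(the test is positive) = 89/100 × 3/50 + 7/100 × 47/50
= 267/5000 + 329/5000 = 149/1250

P(the patient has the disease|the test is positive) = (267/5000) / (149/1250) = 267/596

P(the patient has the disease|the test is positive) = 267/596 ≈ 44.80%


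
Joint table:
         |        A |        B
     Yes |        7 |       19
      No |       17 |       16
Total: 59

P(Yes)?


P(Yes) = (7+19)/59 = 26/59

P(Yes) = 26/59 ≈ 44.07%


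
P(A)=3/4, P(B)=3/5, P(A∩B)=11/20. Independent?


P(A)×P(B) = 9/20
P(A∩B) = 11/20
Not equal → NOT independent

No, not independent


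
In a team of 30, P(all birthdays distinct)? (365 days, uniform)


P(all different) = Π(365-i)/365 for i=0..29
= (365/365)×(364/365)×...×(336/365)
= 0.293684

P ≈ 0.2937 ≈ 29.37%


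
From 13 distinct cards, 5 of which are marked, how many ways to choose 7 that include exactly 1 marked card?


Choose 1 of the 5 marked cards and 6 of the other 8 cards:
C(5,1)×C(8,6) = 5×28 = 140

140


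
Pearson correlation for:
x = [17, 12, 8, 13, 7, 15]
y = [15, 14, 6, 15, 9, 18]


n=6, Σx=72, Σy=77, Σxy=999, Σx²=940, Σy²=1087
r = (6×999 - 72×77)/√((6×940 - 72²)(6×1087 - 77²))
= 450/√(456×593) = 450/√270408 ≈ 450/520.0077 ≈ 0.8654

r ≈ 0.8654


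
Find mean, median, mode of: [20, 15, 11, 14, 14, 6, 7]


Sorted: [6, 7, 11, 14, 14, 15, 20]
Mean = 87/7
Median = 14
Freq: {20: 1, 15: 1, 11: 1, 14: 2, 6: 1, 7: 1}
Mode: [14]

Mean=87/7, Median=14, Mode=14


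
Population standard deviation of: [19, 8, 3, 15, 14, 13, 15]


Mean = 87/7
  (19-87/7)²=2116/49
  (8-87/7)²=961/49
  (3-87/7)²=4356/49
  (15-87/7)²=324/49
  (14-87/7)²=121/49
  (13-87/7)²=16/49
  (15-87/7)²=324/49
Σ(x-μ)² = 1174/7
σ² = (1174/7)/7 = 1174/49

σ = √(1174/49) ≈ 4.8948


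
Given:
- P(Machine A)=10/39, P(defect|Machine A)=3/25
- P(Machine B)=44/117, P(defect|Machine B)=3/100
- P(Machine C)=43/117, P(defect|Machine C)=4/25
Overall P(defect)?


P(B) = Σ P(B|Aᵢ)×P(Aᵢ)
  3/25×10/39 = 2/65
  3/100×44/117 = 11/975
  4/25×43/117 = 172/2925
Sum = 59/585

P(defect) = 59/585 ≈ 10.09%


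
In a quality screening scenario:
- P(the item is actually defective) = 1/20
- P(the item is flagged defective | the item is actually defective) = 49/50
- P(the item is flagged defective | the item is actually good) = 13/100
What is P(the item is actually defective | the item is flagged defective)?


Using Bayes' theorem:
P(A|B) = P(B|A)·P(A) / P(B)

P(the item is flagged defective) = 49/50 × 1/20 + 13/100 × 19/20
= 49/1000 + 247/2000 = 69/400

P(the item is actually defective|the item is flagged defective) = (49/1000) / (69/400) = 98/345

P(the item is actually defective|the item is flagged defective) = 98/345 ≈ 28.41%


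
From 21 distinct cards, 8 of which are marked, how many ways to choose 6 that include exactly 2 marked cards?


Choose 2 of the 8 marked cards and 4 of the other 13 cards:
C(8,2)×C(13,4) = 28×715 = 20020

20020


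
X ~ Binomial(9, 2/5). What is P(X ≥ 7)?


P(X ≥ 7) = Σ P(X=i) for i=7..9
P(X=7) = 41472/1953125
P(X=8) = 6912/1953125
P(X=9) = 512/1953125
Sum = 48896/1953125

P(X ≥ 7) = 48896/1953125 ≈ 2.50%


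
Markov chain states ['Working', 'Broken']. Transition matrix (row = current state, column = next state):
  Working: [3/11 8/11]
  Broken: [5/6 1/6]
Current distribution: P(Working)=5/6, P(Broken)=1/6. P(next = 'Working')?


P(next=Working) = Σᵢ P(now=i)×P(i→Working)
= 5/6×3/11 + 1/6×5/6
= 5/22 + 5/36 = 145/396

P = 145/396 ≈ 0.3662


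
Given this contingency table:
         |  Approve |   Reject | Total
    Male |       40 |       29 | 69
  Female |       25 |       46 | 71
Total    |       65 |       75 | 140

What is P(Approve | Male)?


P(Approve | Male) = 40/(40+29) = 40/69

P(Approve|Male) = 40/69 ≈ 57.97%


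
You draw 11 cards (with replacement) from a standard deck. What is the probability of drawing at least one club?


P(not a club) = 39/52 = 3/4
P(none in 11 draws) = (3/4)^11 = 177147/4194304
P(≥1 club) = 1 - 177147/4194304 = 4017157/4194304

P = 4017157/4194304 ≈ 95.78%


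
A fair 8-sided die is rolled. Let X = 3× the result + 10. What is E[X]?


E[die] = (1+8)/2 = 9/2
E[X] = 3×9/2 + 10 = 47/2

E[X] = 47/2


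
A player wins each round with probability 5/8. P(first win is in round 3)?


Geometric: P(X=3) = (1-p)^(k-1)×p = (3/8)^2×5/8 = 45/512

P(X=3) = 45/512 ≈ 8.79%


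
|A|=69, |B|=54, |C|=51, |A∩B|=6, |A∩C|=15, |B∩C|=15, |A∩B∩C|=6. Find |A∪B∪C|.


|A∪B∪C| = 69+54+51-6-15-15+6 = 144

|A∪B∪C| = 144


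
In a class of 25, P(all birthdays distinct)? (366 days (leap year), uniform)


P(all different) = Π(366-i)/366 for i=0..24
= (366/366)×(365/366)×...×(342/366)
= 0.432316

P ≈ 0.4323 ≈ 43.23%


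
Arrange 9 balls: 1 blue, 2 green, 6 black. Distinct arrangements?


9!/(1!×2!×6!) = 252

252


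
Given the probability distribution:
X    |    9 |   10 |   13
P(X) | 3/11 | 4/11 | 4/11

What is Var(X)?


E[X] = 119/11
E[X²] = 1319/11
Var(X) = E[X²] - (E[X])² = 1319/11 - 14161/121 = 348/121

Var(X) = 348/121 ≈ 2.8760


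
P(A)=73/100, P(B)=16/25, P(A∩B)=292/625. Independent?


P(A)×P(B) = 292/625
P(A∩B) = 292/625
Equal ✓ → Independent

Yes, independent


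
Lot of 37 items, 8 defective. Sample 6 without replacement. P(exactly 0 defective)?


Hypergeometric: C(8,0)×C(29,6)/C(37,6)
= 1×475020/2324784 = 5655/27676

P(X=0) = 5655/27676 ≈ 20.43%


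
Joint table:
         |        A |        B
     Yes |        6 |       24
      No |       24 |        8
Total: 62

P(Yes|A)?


P(Yes|A) = 6/(6+24) = 6/30 = 1/5

P = 1/5 ≈ 20.00%


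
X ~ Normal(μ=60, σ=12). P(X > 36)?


z = (36-60)/12 = -2.0
P(X > 36) = 1 - P(Z ≤ -2.0) = 1 - 0.0228 = 0.9772

P(X > 36) ≈ 0.9772


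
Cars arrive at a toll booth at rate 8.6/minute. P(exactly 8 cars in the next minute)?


Poisson(λ=8.6): P(X=8) = e^(-λ)×λ^k/k!
= e^(-8.6) × 8.6^8 / 8!
≈ 0.0001841057937 × 29921792.7107 / 40320 ≈ 0.136626

P(X=8) ≈ 0.136626 ≈ 13.66%


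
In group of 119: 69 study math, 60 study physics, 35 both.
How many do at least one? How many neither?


|A∪B| = 69+60-35 = 94
Neither = 119-94 = 25

At least one: 94; Neither: 25


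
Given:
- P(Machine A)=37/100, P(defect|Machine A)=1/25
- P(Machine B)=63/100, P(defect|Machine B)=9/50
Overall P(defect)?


P(B) = Σ P(B|Aᵢ)×P(Aᵢ)
  1/25×37/100 = 37/2500
  9/50×63/100 = 567/5000
Sum = 641/5000

P(defect) = 641/5000 ≈ 12.82%


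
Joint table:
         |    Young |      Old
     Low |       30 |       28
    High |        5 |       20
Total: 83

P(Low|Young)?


P(Low|Young) = 30/(30+5) = 30/35 = 6/7

P = 6/7 ≈ 85.71%


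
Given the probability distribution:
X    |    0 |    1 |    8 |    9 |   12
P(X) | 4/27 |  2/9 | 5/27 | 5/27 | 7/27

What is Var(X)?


E[X] = 175/27
E[X²] = 1739/27
Var(X) = E[X²] - (E[X])² = 1739/27 - 30625/729 = 16328/729

Var(X) = 16328/729 ≈ 22.3978


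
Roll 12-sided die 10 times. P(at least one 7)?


P(no 7)^10 = (11/12)^10 = 25937424601/61917364224
P(≥1) = 1 - 25937424601/61917364224 = 35979939623/61917364224

P = 35979939623/61917364224 ≈ 58.11%


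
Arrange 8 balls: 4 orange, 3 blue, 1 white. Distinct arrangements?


8!/(4!×3!×1!) = 280

280


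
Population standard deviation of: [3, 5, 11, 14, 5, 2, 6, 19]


Mean = 65/8
  (3-65/8)²=1681/64
  (5-65/8)²=625/64
  (11-65/8)²=529/64
  (14-65/8)²=2209/64
  (5-65/8)²=625/64
  (2-65/8)²=2401/64
  (6-65/8)²=289/64
  (19-65/8)²=7569/64
Σ(x-μ)² = 1991/8
σ² = (1991/8)/8 = 1991/64

σ = √(1991/64) ≈ 5.5776


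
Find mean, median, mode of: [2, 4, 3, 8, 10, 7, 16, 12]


Sorted: [2, 3, 4, 7, 8, 10, 12, 16]
Mean = 62/8 = 31/4
Median = 15/2
Freq: {2: 1, 4: 1, 3: 1, 8: 1, 10: 1, 7: 1, 16: 1, 12: 1}
Mode: No mode

Mean=31/4, Median=15/2, Mode=No mode


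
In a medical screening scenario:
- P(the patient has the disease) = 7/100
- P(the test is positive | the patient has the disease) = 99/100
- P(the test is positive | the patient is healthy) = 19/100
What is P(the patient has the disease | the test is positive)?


Using Bayes' theorem:
P(A|B) = P(B|A)·P(A) / P(B)

P(the test is positive) = 99/100 × 7/100 + 19/100 × 93/100
= 693/10000 + 1767/10000 = 123/500

P(the patient has the disease|the test is positive) = (693/10000) / (123/500) = 231/820

P(the patient has the disease|the test is positive) = 231/820 ≈ 28.17%


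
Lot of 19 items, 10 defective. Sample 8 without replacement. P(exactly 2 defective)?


Hypergeometric: C(10,2)×C(9,6)/C(19,8)
= 45×84/75582 = 210/4199

P(X=2) = 210/4199 ≈ 5.00%


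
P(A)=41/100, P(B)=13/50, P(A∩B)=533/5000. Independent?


P(A)×P(B) = 533/5000
P(A∩B) = 533/5000
Equal ✓ → Independent

Yes, independent


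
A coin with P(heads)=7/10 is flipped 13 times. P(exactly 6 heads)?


Binomial: P(X=6) = C(13,6)×p^6×(1-p)^7
= 1716 × 117649/1000000 × 2187/10000000 = 110380997727/2500000000000

P(X=6) = 110380997727/2500000000000 ≈ 4.42%


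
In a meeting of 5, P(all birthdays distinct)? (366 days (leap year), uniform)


P(all different) = Π(366-i)/366 for i=0..4
= (366/366)×(365/366)×...×(362/366)
= 0.972938

P ≈ 0.9729 ≈ 97.29%


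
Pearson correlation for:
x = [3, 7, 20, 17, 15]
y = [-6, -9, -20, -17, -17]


n=5, Σx=62, Σy=-69, Σxy=-1025, Σx²=972, Σy²=1095
r = (5×(-1025) - 62×(-69))/√((5×972 - 62²)(5×1095 - (-69)²))
= -847/√(1016×714) = -847/√725424 ≈ -847/851.7183 ≈ -0.9945

r ≈ -0.9945


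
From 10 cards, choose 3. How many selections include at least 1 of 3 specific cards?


Complement: C(10,3) - C(7,3) = 120 - 35 = 85

85


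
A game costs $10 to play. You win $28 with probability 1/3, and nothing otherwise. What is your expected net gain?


E[gain] = (28-10)×1/3 + (-10)×2/3
= 6 - 20/3 = -2/3

Expected net gain = $-2/3 ≈ $-0.67


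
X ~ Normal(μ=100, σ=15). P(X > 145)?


z = (145-100)/15 = 3.0
P(X > 145) = 1 - P(Z ≤ 3.0) = 1 - 0.9987 = 0.0013

P(X > 145) ≈ 0.0013


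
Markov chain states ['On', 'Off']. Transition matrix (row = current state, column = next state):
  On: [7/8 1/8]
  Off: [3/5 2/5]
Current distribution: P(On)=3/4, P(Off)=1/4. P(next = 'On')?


P(next=On) = Σᵢ P(now=i)×P(i→On)
= 3/4×7/8 + 1/4×3/5
= 21/32 + 3/20 = 129/160

P = 129/160 ≈ 0.8063


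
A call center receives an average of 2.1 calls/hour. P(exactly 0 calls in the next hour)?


Poisson(λ=2.1): P(X=0) = e^(-λ)×λ^k/k!
= e^(-2.1) × 2.1^0 / 0!
≈ 0.1224564283 × 1 / 1 ≈ 0.122456

P(X=0) ≈ 0.122456 ≈ 12.25%


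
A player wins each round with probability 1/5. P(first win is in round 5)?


Geometric: P(X=5) = (1-p)^(k-1)×p = (4/5)^4×1/5 = 256/3125

P(X=5) = 256/3125 ≈ 8.19%


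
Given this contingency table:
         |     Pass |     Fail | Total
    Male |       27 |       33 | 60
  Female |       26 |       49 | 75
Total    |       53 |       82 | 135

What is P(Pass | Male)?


P(Pass | Male) = 27/(27+33) = 27/60 = 9/20

P(Pass|Male) = 9/20 ≈ 45.00%


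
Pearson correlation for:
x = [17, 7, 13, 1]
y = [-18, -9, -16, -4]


n=4, Σx=38, Σy=-47, Σxy=-581, Σx²=508, Σy²=677
r = (4×(-581) - 38×(-47))/√((4×508 - 38²)(4×677 - (-47)²))
= -538/√(588×499) = -538/√293412 ≈ -538/541.6752 ≈ -0.9932

r ≈ -0.9932


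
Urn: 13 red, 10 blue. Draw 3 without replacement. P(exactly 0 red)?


Hypergeometric: C(13,0)×C(10,3)/C(23,3)
= 1×120/1771 = 120/1771

P(X=0) = 120/1771 ≈ 6.78%


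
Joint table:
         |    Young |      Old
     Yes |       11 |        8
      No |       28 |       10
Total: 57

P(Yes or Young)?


P(Yes∨Young) = P(Yes) + P(Young) - P(Yes∧Young)
= (19 + 39 - 11)/57 = 47/57

P = 47/57 ≈ 82.46%


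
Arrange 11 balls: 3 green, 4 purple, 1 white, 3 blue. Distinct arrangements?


11!/(3!×4!×1!×3!) = 46200

46200


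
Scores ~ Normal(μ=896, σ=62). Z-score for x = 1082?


z = (x - μ)/σ = (1082 - 896)/62 = 3.0

z = 3.0


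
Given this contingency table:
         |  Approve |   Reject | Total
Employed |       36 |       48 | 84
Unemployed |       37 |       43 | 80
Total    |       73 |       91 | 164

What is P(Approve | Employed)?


P(Approve | Employed) = 36/(36+48) = 36/84 = 3/7

P(Approve|Employed) = 3/7 ≈ 42.86%


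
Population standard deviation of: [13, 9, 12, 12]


Mean = 46/4 = 23/2
  (13-23/2)²=9/4
  (9-23/2)²=25/4
  (12-23/2)²=1/4
  (12-23/2)²=1/4
Σ(x-μ)² = 9
σ² = 9/4

σ = √(9/4) ≈ 1.5000


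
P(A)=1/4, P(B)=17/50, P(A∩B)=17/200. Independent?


P(A)×P(B) = 17/200
P(A∩B) = 17/200
Equal ✓ → Independent

Yes, independent


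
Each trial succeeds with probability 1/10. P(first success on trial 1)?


Geometric: P(X=1) = (1-p)^(k-1)×p = (9/10)^0×1/10 = 1/10

P(X=1) = 1/10 ≈ 10.00%


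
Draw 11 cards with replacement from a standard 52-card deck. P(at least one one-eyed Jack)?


P(not a one-eyed Jack) = 50/52 = 25/26
P(none in 11 draws) = (25/26)^11 = 2384185791015625/3670344486987776
P(≥1 one-eyed Jack) = 1 - 2384185791015625/3670344486987776 = 1286158695972151/3670344486987776

P = 1286158695972151/3670344486987776 ≈ 35.04%


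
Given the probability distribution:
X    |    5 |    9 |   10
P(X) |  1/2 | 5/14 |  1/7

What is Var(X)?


E[X] = 50/7
E[X²] = 390/7
Var(X) = E[X²] - (E[X])² = 390/7 - 2500/49 = 230/49

Var(X) = 230/49 ≈ 4.6939


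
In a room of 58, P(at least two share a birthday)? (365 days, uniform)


P(all different) = Π(365-i)/365 for i=0..57
= 0.008335
P(match) = 1 - 0.008335 = 0.991665

P ≈ 0.9917 ≈ 99.17%


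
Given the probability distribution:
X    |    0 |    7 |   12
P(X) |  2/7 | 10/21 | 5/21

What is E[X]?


E[X] = Σ x·P(X=x)
= (0)×(2/7) + (7)×(10/21) + (12)×(5/21)
= 130/21

E[X] = 130/21


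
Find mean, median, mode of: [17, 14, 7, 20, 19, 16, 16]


Sorted: [7, 14, 16, 16, 17, 19, 20]
Mean = 109/7
Median = 16
Freq: {17: 1, 14: 1, 7: 1, 20: 1, 19: 1, 16: 2}
Mode: [16]

Mean=109/7, Median=16, Mode=16


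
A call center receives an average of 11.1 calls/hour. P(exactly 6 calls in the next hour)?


Poisson(λ=11.1): P(X=6) = e^(-λ)×λ^k/k!
= e^(-11.1) × 11.1^6 / 6!
≈ 1.511232382e-05 × 1870414.55216 / 720 ≈ 0.039259

P(X=6) ≈ 0.039259 ≈ 3.93%


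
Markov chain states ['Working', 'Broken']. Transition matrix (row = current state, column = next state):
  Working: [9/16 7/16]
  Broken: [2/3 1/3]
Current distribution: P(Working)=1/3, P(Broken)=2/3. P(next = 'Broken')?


P(next=Broken) = Σᵢ P(now=i)×P(i→Broken)
= 1/3×7/16 + 2/3×1/3
= 7/48 + 2/9 = 53/144

P = 53/144 ≈ 0.3681


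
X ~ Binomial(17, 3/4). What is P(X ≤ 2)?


P(X ≤ 2) = Σ P(X=i) for i=0..2
P(X=0) = 1/17179869184
P(X=1) = 51/17179869184
P(X=2) = 153/2147483648
Sum = 319/4294967296

P(X ≤ 2) = 319/4294967296 ≈ 0.00%


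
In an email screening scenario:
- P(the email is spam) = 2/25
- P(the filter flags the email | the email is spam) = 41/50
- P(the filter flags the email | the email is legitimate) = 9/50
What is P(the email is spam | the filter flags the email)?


Using Bayes' theorem:
P(A|B) = P(B|A)·P(A) / P(B)

P(the filter flags the email) = 41/50 × 2/25 + 9/50 × 23/25
= 41/625 + 207/1250 = 289/1250

P(the email is spam|the filter flags the email) = (41/625) / (289/1250) = 82/289

P(the email is spam|the filter flags the email) = 82/289 ≈ 28.37%


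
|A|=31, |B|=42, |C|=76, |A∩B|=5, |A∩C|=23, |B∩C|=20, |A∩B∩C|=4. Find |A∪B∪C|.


|A∪B∪C| = 31+42+76-5-23-20+4 = 105

|A∪B∪C| = 105


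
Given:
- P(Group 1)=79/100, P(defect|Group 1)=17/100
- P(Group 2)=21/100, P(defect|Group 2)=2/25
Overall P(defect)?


P(B) = Σ P(B|Aᵢ)×P(Aᵢ)
  17/100×79/100 = 1343/10000
  2/25×21/100 = 21/1250
Sum = 1511/10000

P(defect) = 1511/10000 ≈ 15.11%


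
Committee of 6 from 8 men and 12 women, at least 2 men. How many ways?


Count by #men:
  2M,4W: C(8,2)×C(12,4)=13860
  3M,3W: C(8,3)×C(12,3)=12320
  4M,2W: C(8,4)×C(12,2)=4620
  5M,1W: C(8,5)×C(12,1)=672
  6M,0W: C(8,6)×C(12,0)=28
Total = 31500

31500


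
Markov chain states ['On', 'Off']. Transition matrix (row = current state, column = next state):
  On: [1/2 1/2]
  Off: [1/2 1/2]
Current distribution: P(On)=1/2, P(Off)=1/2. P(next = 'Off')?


P(next=Off) = Σᵢ P(now=i)×P(i→Off)
= 1/2×1/2 + 1/2×1/2
= 1/4 + 1/4 = 1/2

P = 1/2 ≈ 0.5000


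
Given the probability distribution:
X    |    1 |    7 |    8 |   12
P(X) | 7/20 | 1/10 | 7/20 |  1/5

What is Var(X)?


E[X] = 25/4
E[X²] = 1129/20
Var(X) = E[X²] - (E[X])² = 1129/20 - 625/16 = 1391/80

Var(X) = 1391/80 ≈ 17.3875


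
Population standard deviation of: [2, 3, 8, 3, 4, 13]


Mean = 33/6 = 11/2
  (2-11/2)²=49/4
  (3-11/2)²=25/4
  (8-11/2)²=25/4
  (3-11/2)²=25/4
  (4-11/2)²=9/4
  (13-11/2)²=225/4
Σ(x-μ)² = 179/2
σ² = (179/2)/6 = 179/12

σ = √(179/12) ≈ 3.8622


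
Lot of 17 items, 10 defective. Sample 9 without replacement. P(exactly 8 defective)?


Hypergeometric: C(10,8)×C(7,1)/C(17,9)
= 45×7/24310 = 63/4862

P(X=8) = 63/4862 ≈ 1.30%


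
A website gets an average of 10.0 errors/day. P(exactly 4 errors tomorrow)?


Poisson(λ=10.0): P(X=4) = e^(-λ)×λ^k/k!
= e^(-10.0) × 10.0^4 / 4!
≈ 4.539992976e-05 × 10000 / 24 ≈ 0.018917

P(X=4) ≈ 0.018917 ≈ 1.89%


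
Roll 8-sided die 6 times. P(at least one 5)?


P(no 5)^6 = (7/8)^6 = 117649/262144
P(≥1) = 1 - 117649/262144 = 144495/262144

P = 144495/262144 ≈ 55.12%


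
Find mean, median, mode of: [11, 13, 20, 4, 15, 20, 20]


Sorted: [4, 11, 13, 15, 20, 20, 20]
Mean = 103/7
Median = 15
Freq: {11: 1, 13: 1, 20: 3, 4: 1, 15: 1}
Mode: [20]

Mean=103/7, Median=15, Mode=20


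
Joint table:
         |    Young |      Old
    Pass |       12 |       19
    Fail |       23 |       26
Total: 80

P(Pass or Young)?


P(Pass∨Young) = P(Pass) + P(Young) - P(Pass∧Young)
= (31 + 35 - 12)/80 = 54/80 = 27/40

P = 27/40 ≈ 67.50%


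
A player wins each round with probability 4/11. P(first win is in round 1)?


Geometric: P(X=1) = (1-p)^(k-1)×p = (7/11)^0×4/11 = 4/11

P(X=1) = 4/11 ≈ 36.36%


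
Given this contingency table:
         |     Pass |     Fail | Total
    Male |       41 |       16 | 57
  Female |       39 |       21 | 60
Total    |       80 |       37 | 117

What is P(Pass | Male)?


P(Pass | Male) = 41/(41+16) = 41/57

P(Pass|Male) = 41/57 ≈ 71.93%


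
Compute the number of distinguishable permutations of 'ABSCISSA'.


Letters: 8, freq: {'A': 2, 'B': 1, 'S': 3, 'C': 1, 'I': 1}
8!/(2!×1!×3!×1!×1!) = 40320/12 = 3360

3360


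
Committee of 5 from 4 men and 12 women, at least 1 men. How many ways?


Count by #men:
  1M,4W: C(4,1)×C(12,4)=1980
  2M,3W: C(4,2)×C(12,3)=1320
  3M,2W: C(4,3)×C(12,2)=264
  4M,1W: C(4,4)×C(12,1)=12
Total = 3576

3576


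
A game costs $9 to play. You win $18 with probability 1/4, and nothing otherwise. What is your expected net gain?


E[gain] = (18-9)×1/4 + (-9)×3/4
= 9/4 - 27/4 = -9/2

Expected net gain = $-9/2 ≈ $-4.50


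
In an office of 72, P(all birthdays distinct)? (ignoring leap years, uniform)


P(all different) = Π(365-i)/365 for i=0..71
= (365/365)×(364/365)×...×(294/365)
= 0.000547

P ≈ 0.0005 ≈ 0.05%


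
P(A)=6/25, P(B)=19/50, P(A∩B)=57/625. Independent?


P(A)×P(B) = 57/625
P(A∩B) = 57/625
Equal ✓ → Independent

Yes, independent


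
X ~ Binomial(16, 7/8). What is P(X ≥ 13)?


P(X ≥ 13) = Σ P(X=i) for i=13..16
P(X=13) = 3391115364245/17592186044416
P(X=14) = 10173346092735/35184372088832
P(X=15) = 4747561509943/17592186044416
P(X=16) = 33232930569601/281474976710656
Sum = 244838529298489/281474976710656

P(X ≥ 13) = 244838529298489/281474976710656 ≈ 86.98%


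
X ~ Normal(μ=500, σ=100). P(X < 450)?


z = (450-500)/100 = -0.5
P(Z < -0.5) = 0.3085

P(X < 450) ≈ 0.3085


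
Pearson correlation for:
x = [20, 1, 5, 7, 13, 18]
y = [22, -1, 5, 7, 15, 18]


n=6, Σx=64, Σy=66, Σxy=1032, Σx²=968, Σy²=1108
r = (6×1032 - 64×66)/√((6×968 - 64²)(6×1108 - 66²))
= 1968/√(1712×2292) = 1968/√3923904 ≈ 1968/1980.8847 ≈ 0.9935

r ≈ 0.9935


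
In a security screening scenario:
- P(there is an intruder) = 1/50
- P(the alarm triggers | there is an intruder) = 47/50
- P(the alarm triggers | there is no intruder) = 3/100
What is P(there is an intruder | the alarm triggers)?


Using Bayes' theorem:
P(A|B) = P(B|A)·P(A) / P(B)

P(the alarm triggers) = 47/50 × 1/50 + 3/100 × 49/50
= 47/2500 + 147/5000 = 241/5000

P(there is an intruder|the alarm triggers) = (47/2500) / (241/5000) = 94/241

P(there is an intruder|the alarm triggers) = 94/241 ≈ 39.00%


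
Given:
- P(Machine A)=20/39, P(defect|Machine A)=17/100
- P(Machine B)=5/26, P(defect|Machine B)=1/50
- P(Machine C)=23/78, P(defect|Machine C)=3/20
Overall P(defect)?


P(B) = Σ P(B|Aᵢ)×P(Aᵢ)
  17/100×20/39 = 17/195
  1/50×5/26 = 1/260
  3/20×23/78 = 23/520
Sum = 211/1560

P(defect) = 211/1560 ≈ 13.53%


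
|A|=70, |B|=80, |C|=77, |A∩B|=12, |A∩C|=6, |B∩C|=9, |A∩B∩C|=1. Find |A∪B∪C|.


|A∪B∪C| = 70+80+77-12-6-9+1 = 201

|A∪B∪C| = 201


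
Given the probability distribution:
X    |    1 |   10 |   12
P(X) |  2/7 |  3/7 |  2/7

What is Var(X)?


E[X] = 8
E[X²] = 590/7
Var(X) = E[X²] - (E[X])² = 590/7 - 64 = 142/7

Var(X) = 142/7 ≈ 20.2857


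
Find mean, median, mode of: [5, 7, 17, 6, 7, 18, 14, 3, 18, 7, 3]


Sorted: [3, 3, 5, 6, 7, 7, 7, 14, 17, 18, 18]
Mean = 105/11
Median = 7
Freq: {5: 1, 7: 3, 17: 1, 6: 1, 18: 2, 14: 1, 3: 2}
Mode: [7]

Mean=105/11, Median=7, Mode=7


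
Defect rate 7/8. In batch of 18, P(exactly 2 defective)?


Binomial: P(X=2) = C(18,2)×p^2×(1-p)^16
= 153 × 49/64 × 1/281474976710656 = 7497/18014398509481984

P(X=2) = 7497/18014398509481984 ≈ 0.00%


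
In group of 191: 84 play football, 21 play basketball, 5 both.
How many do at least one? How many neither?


|A∪B| = 84+21-5 = 100
Neither = 191-100 = 91

At least one: 100; Neither: 91


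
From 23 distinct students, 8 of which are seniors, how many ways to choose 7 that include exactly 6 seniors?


Choose 6 of the 8 seniors and 1 of the other 15 students:
C(8,6)×C(15,1) = 28×15 = 420

420


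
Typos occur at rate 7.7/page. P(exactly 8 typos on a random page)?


Poisson(λ=7.7): P(X=8) = e^(-λ)×λ^k/k!
= e^(-7.7) × 7.7^8 / 8!
≈ 0.0004528271829 × 12357362.9155 / 40320 ≈ 0.138783

P(X=8) ≈ 0.138783 ≈ 13.88%


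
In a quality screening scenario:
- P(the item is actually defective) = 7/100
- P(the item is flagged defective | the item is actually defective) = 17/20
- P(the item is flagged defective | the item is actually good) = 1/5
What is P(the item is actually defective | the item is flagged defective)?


Using Bayes' theorem:
P(A|B) = P(B|A)·P(A) / P(B)

P(the item is flagged defective) = 17/20 × 7/100 + 1/5 × 93/100
= 119/2000 + 93/500 = 491/2000

P(the item is actually defective|the item is flagged defective) = (119/2000) / (491/2000) = 119/491

P(the item is actually defective|the item is flagged defective) = 119/491 ≈ 24.24%


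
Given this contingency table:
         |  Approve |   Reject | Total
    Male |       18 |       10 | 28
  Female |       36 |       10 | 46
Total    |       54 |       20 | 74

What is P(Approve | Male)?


P(Approve | Male) = 18/(18+10) = 18/28 = 9/14

P(Approve|Male) = 9/14 ≈ 64.29%


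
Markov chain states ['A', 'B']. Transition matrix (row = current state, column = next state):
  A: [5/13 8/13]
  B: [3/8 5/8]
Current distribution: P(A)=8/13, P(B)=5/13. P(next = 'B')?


P(next=B) = Σᵢ P(now=i)×P(i→B)
= 8/13×8/13 + 5/13×5/8
= 64/169 + 25/104 = 837/1352

P = 837/1352 ≈ 0.6191


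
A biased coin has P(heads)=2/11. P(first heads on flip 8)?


Geometric: P(X=8) = (1-p)^(k-1)×p = (9/11)^7×2/11 = 9565938/214358881

P(X=8) = 9565938/214358881 ≈ 4.46%


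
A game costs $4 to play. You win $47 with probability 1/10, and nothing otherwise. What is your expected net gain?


E[gain] = (47-4)×1/10 + (-4)×9/10
= 43/10 - 18/5 = 7/10

Expected net gain = $7/10 ≈ $0.70


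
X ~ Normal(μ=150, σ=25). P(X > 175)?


z = (175-150)/25 = 1.0
P(X > 175) = 1 - P(Z ≤ 1.0) = 1 - 0.8413 = 0.1587

P(X > 175) ≈ 0.1587


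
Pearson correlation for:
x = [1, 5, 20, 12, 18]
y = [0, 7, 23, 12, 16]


n=5, Σx=56, Σy=58, Σxy=927, Σx²=894, Σy²=978
r = (5×927 - 56×58)/√((5×894 - 56²)(5×978 - 58²))
= 1387/√(1334×1526) = 1387/√2035684 ≈ 1387/1426.7740 ≈ 0.9721

r ≈ 0.9721


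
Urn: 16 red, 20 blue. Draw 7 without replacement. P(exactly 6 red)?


Hypergeometric: C(16,6)×C(20,1)/C(36,7)
= 8008×20/8347680 = 91/4743

P(X=6) = 91/4743 ≈ 1.92%


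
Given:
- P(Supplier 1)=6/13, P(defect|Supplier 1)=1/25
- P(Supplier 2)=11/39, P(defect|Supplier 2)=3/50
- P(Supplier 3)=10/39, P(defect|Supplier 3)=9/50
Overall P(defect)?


P(B) = Σ P(B|Aᵢ)×P(Aᵢ)
  1/25×6/13 = 6/325
  3/50×11/39 = 11/650
  9/50×10/39 = 3/65
Sum = 53/650

P(defect) = 53/650 ≈ 8.15%


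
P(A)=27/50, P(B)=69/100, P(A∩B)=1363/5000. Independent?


P(A)×P(B) = 1863/5000
P(A∩B) = 1363/5000
Not equal → NOT independent

No, not independent


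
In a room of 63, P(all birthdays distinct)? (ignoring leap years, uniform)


P(all different) = Π(365-i)/365 for i=0..62
= (365/365)×(364/365)×...×(303/365)
= 0.003396

P ≈ 0.0034 ≈ 0.34%


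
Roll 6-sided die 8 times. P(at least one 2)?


P(no 2)^8 = (5/6)^8 = 390625/1679616
P(≥1) = 1 - 390625/1679616 = 1288991/1679616

P = 1288991/1679616 ≈ 76.74%


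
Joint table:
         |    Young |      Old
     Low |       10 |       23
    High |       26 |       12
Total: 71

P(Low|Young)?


P(Low|Young) = 10/(10+26) = 10/36 = 5/18

P = 5/18 ≈ 27.78%


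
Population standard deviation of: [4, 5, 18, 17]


Mean = 44/4 = 11
  (4-11)²=49
  (5-11)²=36
  (18-11)²=49
  (17-11)²=36
Σ(x-μ)² = 170
σ² = 170/4 = 85/2

σ = √(85/2) ≈ 6.5192


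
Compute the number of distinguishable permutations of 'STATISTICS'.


Letters: 10, freq: {'S': 3, 'T': 3, 'A': 1, 'I': 2, 'C': 1}
10!/(3!×3!×1!×2!×1!) = 3628800/72 = 50400

50400


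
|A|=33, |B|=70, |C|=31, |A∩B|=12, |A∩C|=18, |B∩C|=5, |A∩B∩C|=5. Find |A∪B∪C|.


|A∪B∪C| = 33+70+31-12-18-5+5 = 104

|A∪B∪C| = 104


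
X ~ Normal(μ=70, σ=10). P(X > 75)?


z = (75-70)/10 = 0.5
P(X > 75) = 1 - P(Z ≤ 0.5) = 1 - 0.6915 = 0.3085

P(X > 75) ≈ 0.3085


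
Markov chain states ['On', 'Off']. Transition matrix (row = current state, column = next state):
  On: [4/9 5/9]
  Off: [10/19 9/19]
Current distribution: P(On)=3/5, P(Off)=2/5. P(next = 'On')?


P(next=On) = Σᵢ P(now=i)×P(i→On)
= 3/5×4/9 + 2/5×10/19
= 4/15 + 4/19 = 136/285

P = 136/285 ≈ 0.4772


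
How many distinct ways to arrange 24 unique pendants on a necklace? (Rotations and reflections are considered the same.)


Free circular arrangements: rotations and reflections both identified.
(n-1)!/2 = 23!/2 = 25852016738884976640000/2 = 12926008369442488320000

12926008369442488320000


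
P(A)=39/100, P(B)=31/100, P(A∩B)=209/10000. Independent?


P(A)×P(B) = 1209/10000
P(A∩B) = 209/10000
Not equal → NOT independent

No, not independent


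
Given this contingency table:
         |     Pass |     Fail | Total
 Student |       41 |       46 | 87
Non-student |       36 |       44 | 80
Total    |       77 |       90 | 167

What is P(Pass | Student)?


P(Pass | Student) = 41/(41+46) = 41/87

P(Pass|Student) = 41/87 ≈ 47.13%


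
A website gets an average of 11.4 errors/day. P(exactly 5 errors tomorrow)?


Poisson(λ=11.4): P(X=5) = e^(-λ)×λ^k/k!
= e^(-11.4) × 11.4^5 / 5!
≈ 1.119548484e-05 × 192541.45824 / 120 ≈ 0.017963

P(X=5) ≈ 0.017963 ≈ 1.80%


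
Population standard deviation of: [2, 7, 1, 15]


Mean = 25/4
  (2-25/4)²=289/16
  (7-25/4)²=9/16
  (1-25/4)²=441/16
  (15-25/4)²=1225/16
Σ(x-μ)² = 491/4
σ² = (491/4)/4 = 491/16

σ = √(491/16) ≈ 5.5396


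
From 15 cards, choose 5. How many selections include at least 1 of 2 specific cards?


Complement: C(15,5) - C(13,5) = 3003 - 1287 = 1716

1716


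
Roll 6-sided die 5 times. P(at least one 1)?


P(no 1)^5 = (5/6)^5 = 3125/7776
P(≥1) = 1 - 3125/7776 = 4651/7776

P = 4651/7776 ≈ 59.81%


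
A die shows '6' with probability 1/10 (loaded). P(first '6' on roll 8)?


Geometric: P(X=8) = (1-p)^(k-1)×p = (9/10)^7×1/10 = 4782969/100000000

P(X=8) = 4782969/100000000 ≈ 4.78%


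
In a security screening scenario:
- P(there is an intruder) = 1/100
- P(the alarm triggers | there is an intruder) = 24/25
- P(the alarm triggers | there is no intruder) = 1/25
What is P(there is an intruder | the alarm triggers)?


Using Bayes' theorem:
P(A|B) = P(B|A)·P(A) / P(B)

P(the alarm triggers) = 24/25 × 1/100 + 1/25 × 99/100
= 6/625 + 99/2500 = 123/2500

P(there is an intruder|the alarm triggers) = (6/625) / (123/2500) = 8/41

P(there is an intruder|the alarm triggers) = 8/41 ≈ 19.51%


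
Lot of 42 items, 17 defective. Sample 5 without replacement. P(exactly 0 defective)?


Hypergeometric: C(17,0)×C(25,5)/C(42,5)
= 1×53130/850668 = 1265/20254

P(X=0) = 1265/20254 ≈ 6.25%
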